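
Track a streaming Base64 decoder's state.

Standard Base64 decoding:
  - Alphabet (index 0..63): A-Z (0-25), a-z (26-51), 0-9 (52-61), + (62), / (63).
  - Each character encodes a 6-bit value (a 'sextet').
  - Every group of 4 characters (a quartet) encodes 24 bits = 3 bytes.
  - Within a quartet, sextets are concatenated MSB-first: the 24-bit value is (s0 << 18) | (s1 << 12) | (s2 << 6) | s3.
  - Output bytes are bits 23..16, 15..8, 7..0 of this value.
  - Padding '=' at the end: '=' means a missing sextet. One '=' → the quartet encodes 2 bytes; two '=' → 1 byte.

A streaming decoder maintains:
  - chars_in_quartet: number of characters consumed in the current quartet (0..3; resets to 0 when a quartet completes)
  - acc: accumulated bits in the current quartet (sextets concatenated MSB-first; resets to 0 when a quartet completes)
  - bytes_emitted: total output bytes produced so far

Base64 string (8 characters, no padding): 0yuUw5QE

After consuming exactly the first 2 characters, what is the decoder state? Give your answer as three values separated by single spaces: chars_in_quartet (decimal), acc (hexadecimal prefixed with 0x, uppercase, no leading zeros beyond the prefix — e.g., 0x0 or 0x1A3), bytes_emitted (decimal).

After char 0 ('0'=52): chars_in_quartet=1 acc=0x34 bytes_emitted=0
After char 1 ('y'=50): chars_in_quartet=2 acc=0xD32 bytes_emitted=0

Answer: 2 0xD32 0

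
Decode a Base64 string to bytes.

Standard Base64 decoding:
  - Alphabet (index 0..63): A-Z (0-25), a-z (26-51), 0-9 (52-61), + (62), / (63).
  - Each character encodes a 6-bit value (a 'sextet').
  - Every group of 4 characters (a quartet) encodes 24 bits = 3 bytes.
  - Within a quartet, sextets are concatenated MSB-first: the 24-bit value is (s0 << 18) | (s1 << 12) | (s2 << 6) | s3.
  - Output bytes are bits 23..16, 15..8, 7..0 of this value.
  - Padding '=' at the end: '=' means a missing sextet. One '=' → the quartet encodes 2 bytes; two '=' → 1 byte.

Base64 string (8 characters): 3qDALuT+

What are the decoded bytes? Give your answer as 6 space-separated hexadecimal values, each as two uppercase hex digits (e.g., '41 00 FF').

Answer: DE A0 C0 2E E4 FE

Derivation:
After char 0 ('3'=55): chars_in_quartet=1 acc=0x37 bytes_emitted=0
After char 1 ('q'=42): chars_in_quartet=2 acc=0xDEA bytes_emitted=0
After char 2 ('D'=3): chars_in_quartet=3 acc=0x37A83 bytes_emitted=0
After char 3 ('A'=0): chars_in_quartet=4 acc=0xDEA0C0 -> emit DE A0 C0, reset; bytes_emitted=3
After char 4 ('L'=11): chars_in_quartet=1 acc=0xB bytes_emitted=3
After char 5 ('u'=46): chars_in_quartet=2 acc=0x2EE bytes_emitted=3
After char 6 ('T'=19): chars_in_quartet=3 acc=0xBB93 bytes_emitted=3
After char 7 ('+'=62): chars_in_quartet=4 acc=0x2EE4FE -> emit 2E E4 FE, reset; bytes_emitted=6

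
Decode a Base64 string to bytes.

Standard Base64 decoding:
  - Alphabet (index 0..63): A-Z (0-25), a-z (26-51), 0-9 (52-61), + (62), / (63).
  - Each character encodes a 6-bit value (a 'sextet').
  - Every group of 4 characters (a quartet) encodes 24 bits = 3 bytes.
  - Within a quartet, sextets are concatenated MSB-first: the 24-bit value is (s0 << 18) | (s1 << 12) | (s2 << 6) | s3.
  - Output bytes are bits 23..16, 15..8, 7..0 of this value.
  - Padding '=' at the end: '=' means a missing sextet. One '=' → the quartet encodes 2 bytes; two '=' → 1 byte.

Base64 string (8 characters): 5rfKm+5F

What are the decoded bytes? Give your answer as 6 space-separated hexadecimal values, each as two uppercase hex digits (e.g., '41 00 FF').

After char 0 ('5'=57): chars_in_quartet=1 acc=0x39 bytes_emitted=0
After char 1 ('r'=43): chars_in_quartet=2 acc=0xE6B bytes_emitted=0
After char 2 ('f'=31): chars_in_quartet=3 acc=0x39ADF bytes_emitted=0
After char 3 ('K'=10): chars_in_quartet=4 acc=0xE6B7CA -> emit E6 B7 CA, reset; bytes_emitted=3
After char 4 ('m'=38): chars_in_quartet=1 acc=0x26 bytes_emitted=3
After char 5 ('+'=62): chars_in_quartet=2 acc=0x9BE bytes_emitted=3
After char 6 ('5'=57): chars_in_quartet=3 acc=0x26FB9 bytes_emitted=3
After char 7 ('F'=5): chars_in_quartet=4 acc=0x9BEE45 -> emit 9B EE 45, reset; bytes_emitted=6

Answer: E6 B7 CA 9B EE 45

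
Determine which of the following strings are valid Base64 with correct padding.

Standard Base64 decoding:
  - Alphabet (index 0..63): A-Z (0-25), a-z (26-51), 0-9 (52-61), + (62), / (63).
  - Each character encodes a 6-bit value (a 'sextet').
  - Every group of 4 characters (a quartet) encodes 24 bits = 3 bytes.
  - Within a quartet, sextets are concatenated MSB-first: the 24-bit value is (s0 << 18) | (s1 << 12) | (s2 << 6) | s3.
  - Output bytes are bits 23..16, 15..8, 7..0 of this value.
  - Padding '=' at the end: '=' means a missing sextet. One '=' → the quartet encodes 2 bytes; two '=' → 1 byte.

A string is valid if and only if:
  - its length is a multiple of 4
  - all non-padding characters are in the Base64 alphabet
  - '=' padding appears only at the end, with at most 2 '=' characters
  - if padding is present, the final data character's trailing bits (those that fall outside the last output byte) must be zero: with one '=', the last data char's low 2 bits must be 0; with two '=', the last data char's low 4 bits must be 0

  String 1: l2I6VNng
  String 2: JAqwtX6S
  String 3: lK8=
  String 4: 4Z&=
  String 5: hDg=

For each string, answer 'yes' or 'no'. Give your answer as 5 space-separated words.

String 1: 'l2I6VNng' → valid
String 2: 'JAqwtX6S' → valid
String 3: 'lK8=' → valid
String 4: '4Z&=' → invalid (bad char(s): ['&'])
String 5: 'hDg=' → valid

Answer: yes yes yes no yes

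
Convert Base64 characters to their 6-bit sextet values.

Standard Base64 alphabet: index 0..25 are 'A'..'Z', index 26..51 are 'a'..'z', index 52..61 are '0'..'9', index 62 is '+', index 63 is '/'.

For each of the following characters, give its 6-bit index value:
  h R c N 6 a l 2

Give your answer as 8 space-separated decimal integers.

Answer: 33 17 28 13 58 26 37 54

Derivation:
'h': a..z range, 26 + ord('h') − ord('a') = 33
'R': A..Z range, ord('R') − ord('A') = 17
'c': a..z range, 26 + ord('c') − ord('a') = 28
'N': A..Z range, ord('N') − ord('A') = 13
'6': 0..9 range, 52 + ord('6') − ord('0') = 58
'a': a..z range, 26 + ord('a') − ord('a') = 26
'l': a..z range, 26 + ord('l') − ord('a') = 37
'2': 0..9 range, 52 + ord('2') − ord('0') = 54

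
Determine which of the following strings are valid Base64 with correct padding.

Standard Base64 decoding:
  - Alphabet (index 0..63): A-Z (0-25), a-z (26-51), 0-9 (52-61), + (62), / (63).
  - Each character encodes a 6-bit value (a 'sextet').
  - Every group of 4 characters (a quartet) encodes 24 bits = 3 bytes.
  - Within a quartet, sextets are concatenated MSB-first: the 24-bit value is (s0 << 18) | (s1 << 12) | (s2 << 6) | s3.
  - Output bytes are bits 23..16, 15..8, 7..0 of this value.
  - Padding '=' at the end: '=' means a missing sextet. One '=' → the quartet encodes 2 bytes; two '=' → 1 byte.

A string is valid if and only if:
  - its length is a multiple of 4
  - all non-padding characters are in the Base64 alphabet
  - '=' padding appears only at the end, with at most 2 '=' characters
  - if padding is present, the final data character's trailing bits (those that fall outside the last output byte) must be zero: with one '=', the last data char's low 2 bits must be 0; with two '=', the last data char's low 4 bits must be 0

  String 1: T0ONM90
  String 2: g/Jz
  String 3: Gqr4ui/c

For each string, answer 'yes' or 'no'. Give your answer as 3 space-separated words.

Answer: no yes yes

Derivation:
String 1: 'T0ONM90' → invalid (len=7 not mult of 4)
String 2: 'g/Jz' → valid
String 3: 'Gqr4ui/c' → valid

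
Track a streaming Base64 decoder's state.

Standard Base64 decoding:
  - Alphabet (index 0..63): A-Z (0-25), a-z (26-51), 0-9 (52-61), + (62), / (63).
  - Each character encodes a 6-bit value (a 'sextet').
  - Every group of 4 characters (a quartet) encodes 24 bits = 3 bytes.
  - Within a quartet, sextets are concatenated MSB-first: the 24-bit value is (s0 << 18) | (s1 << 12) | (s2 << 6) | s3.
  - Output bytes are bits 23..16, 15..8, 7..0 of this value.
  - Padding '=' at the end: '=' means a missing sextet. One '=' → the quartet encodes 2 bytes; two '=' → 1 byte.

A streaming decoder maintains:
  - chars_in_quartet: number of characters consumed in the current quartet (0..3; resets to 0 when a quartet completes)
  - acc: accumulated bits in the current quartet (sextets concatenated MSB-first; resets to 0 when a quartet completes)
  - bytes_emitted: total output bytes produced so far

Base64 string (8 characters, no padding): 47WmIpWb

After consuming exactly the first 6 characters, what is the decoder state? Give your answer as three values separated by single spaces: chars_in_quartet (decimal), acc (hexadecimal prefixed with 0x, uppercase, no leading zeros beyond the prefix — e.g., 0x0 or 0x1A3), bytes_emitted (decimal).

Answer: 2 0x229 3

Derivation:
After char 0 ('4'=56): chars_in_quartet=1 acc=0x38 bytes_emitted=0
After char 1 ('7'=59): chars_in_quartet=2 acc=0xE3B bytes_emitted=0
After char 2 ('W'=22): chars_in_quartet=3 acc=0x38ED6 bytes_emitted=0
After char 3 ('m'=38): chars_in_quartet=4 acc=0xE3B5A6 -> emit E3 B5 A6, reset; bytes_emitted=3
After char 4 ('I'=8): chars_in_quartet=1 acc=0x8 bytes_emitted=3
After char 5 ('p'=41): chars_in_quartet=2 acc=0x229 bytes_emitted=3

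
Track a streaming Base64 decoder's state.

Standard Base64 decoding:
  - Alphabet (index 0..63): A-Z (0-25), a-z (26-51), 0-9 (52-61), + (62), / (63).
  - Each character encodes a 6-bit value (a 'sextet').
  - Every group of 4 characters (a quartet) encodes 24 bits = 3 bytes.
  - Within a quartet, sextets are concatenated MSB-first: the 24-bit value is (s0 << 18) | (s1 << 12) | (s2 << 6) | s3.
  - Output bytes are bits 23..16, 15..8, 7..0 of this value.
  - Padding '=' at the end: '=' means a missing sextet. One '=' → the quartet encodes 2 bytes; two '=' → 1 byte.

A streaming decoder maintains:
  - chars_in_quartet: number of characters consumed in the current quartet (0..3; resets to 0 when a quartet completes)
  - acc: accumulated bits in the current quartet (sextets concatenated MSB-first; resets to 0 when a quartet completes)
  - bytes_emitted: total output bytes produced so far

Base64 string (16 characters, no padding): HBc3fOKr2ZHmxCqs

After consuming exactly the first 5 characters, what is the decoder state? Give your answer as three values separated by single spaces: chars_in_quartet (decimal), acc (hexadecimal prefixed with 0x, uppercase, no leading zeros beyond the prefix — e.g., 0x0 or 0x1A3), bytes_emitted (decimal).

Answer: 1 0x1F 3

Derivation:
After char 0 ('H'=7): chars_in_quartet=1 acc=0x7 bytes_emitted=0
After char 1 ('B'=1): chars_in_quartet=2 acc=0x1C1 bytes_emitted=0
After char 2 ('c'=28): chars_in_quartet=3 acc=0x705C bytes_emitted=0
After char 3 ('3'=55): chars_in_quartet=4 acc=0x1C1737 -> emit 1C 17 37, reset; bytes_emitted=3
After char 4 ('f'=31): chars_in_quartet=1 acc=0x1F bytes_emitted=3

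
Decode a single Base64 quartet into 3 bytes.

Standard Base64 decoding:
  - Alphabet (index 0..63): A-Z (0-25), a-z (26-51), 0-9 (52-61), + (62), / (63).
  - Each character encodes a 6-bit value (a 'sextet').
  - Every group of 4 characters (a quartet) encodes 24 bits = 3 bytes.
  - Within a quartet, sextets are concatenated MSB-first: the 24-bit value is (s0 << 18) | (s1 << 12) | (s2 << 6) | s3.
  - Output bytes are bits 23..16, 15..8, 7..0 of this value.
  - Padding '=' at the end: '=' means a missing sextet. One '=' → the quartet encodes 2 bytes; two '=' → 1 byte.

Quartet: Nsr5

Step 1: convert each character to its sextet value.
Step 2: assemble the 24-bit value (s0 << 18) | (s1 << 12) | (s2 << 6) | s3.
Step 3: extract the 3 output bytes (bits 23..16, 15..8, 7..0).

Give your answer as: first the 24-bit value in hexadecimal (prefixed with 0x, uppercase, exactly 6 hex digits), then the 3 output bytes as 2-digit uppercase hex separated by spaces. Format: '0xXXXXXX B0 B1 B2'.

Answer: 0x36CAF9 36 CA F9

Derivation:
Sextets: N=13, s=44, r=43, 5=57
24-bit: (13<<18) | (44<<12) | (43<<6) | 57
      = 0x340000 | 0x02C000 | 0x000AC0 | 0x000039
      = 0x36CAF9
Bytes: (v>>16)&0xFF=36, (v>>8)&0xFF=CA, v&0xFF=F9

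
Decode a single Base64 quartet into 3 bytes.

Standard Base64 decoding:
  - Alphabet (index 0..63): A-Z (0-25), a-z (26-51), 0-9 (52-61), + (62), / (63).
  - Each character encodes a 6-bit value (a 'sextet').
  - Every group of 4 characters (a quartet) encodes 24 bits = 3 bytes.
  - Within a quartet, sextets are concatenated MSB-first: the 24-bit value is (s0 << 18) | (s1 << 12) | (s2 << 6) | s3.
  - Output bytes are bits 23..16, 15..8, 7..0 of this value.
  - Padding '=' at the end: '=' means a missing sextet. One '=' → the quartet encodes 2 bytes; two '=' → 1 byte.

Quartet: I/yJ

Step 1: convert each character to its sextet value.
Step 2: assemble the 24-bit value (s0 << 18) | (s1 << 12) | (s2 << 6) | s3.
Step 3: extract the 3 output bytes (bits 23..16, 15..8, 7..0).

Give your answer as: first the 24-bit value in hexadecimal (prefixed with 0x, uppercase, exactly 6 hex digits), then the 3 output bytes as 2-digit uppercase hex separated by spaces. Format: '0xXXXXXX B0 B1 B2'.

Sextets: I=8, /=63, y=50, J=9
24-bit: (8<<18) | (63<<12) | (50<<6) | 9
      = 0x200000 | 0x03F000 | 0x000C80 | 0x000009
      = 0x23FC89
Bytes: (v>>16)&0xFF=23, (v>>8)&0xFF=FC, v&0xFF=89

Answer: 0x23FC89 23 FC 89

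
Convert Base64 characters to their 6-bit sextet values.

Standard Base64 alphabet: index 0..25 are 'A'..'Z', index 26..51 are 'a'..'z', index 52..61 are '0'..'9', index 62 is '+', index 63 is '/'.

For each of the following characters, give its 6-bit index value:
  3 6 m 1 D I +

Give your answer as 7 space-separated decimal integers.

'3': 0..9 range, 52 + ord('3') − ord('0') = 55
'6': 0..9 range, 52 + ord('6') − ord('0') = 58
'm': a..z range, 26 + ord('m') − ord('a') = 38
'1': 0..9 range, 52 + ord('1') − ord('0') = 53
'D': A..Z range, ord('D') − ord('A') = 3
'I': A..Z range, ord('I') − ord('A') = 8
'+': index 62

Answer: 55 58 38 53 3 8 62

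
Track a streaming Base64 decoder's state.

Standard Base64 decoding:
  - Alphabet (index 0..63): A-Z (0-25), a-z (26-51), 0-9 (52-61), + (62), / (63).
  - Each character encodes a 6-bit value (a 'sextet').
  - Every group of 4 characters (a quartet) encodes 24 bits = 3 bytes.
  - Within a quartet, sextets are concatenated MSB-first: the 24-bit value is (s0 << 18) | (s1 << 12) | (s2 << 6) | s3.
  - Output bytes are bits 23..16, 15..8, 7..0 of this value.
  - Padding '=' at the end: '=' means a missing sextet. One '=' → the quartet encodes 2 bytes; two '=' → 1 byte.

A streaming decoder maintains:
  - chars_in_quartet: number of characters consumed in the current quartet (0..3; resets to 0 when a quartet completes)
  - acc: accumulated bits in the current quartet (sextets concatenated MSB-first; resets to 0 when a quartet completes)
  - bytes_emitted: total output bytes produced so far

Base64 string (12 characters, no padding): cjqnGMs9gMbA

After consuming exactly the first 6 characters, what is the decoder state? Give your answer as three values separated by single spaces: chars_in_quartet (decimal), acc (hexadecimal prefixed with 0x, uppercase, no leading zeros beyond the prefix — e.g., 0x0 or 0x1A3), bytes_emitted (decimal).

Answer: 2 0x18C 3

Derivation:
After char 0 ('c'=28): chars_in_quartet=1 acc=0x1C bytes_emitted=0
After char 1 ('j'=35): chars_in_quartet=2 acc=0x723 bytes_emitted=0
After char 2 ('q'=42): chars_in_quartet=3 acc=0x1C8EA bytes_emitted=0
After char 3 ('n'=39): chars_in_quartet=4 acc=0x723AA7 -> emit 72 3A A7, reset; bytes_emitted=3
After char 4 ('G'=6): chars_in_quartet=1 acc=0x6 bytes_emitted=3
After char 5 ('M'=12): chars_in_quartet=2 acc=0x18C bytes_emitted=3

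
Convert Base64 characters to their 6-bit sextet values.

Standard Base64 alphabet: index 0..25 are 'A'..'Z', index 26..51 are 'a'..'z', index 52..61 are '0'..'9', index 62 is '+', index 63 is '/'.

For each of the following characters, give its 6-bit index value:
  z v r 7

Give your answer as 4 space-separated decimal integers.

'z': a..z range, 26 + ord('z') − ord('a') = 51
'v': a..z range, 26 + ord('v') − ord('a') = 47
'r': a..z range, 26 + ord('r') − ord('a') = 43
'7': 0..9 range, 52 + ord('7') − ord('0') = 59

Answer: 51 47 43 59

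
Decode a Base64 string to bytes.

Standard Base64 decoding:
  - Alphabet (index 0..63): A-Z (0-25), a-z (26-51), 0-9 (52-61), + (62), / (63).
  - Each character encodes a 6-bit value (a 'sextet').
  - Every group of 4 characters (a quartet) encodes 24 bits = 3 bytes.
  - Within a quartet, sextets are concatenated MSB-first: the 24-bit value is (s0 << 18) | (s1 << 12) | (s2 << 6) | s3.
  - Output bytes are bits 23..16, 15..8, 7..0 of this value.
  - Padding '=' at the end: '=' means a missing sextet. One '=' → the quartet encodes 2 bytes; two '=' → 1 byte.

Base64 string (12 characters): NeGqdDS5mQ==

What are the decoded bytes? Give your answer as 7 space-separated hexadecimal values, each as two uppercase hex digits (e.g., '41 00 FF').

Answer: 35 E1 AA 74 34 B9 99

Derivation:
After char 0 ('N'=13): chars_in_quartet=1 acc=0xD bytes_emitted=0
After char 1 ('e'=30): chars_in_quartet=2 acc=0x35E bytes_emitted=0
After char 2 ('G'=6): chars_in_quartet=3 acc=0xD786 bytes_emitted=0
After char 3 ('q'=42): chars_in_quartet=4 acc=0x35E1AA -> emit 35 E1 AA, reset; bytes_emitted=3
After char 4 ('d'=29): chars_in_quartet=1 acc=0x1D bytes_emitted=3
After char 5 ('D'=3): chars_in_quartet=2 acc=0x743 bytes_emitted=3
After char 6 ('S'=18): chars_in_quartet=3 acc=0x1D0D2 bytes_emitted=3
After char 7 ('5'=57): chars_in_quartet=4 acc=0x7434B9 -> emit 74 34 B9, reset; bytes_emitted=6
After char 8 ('m'=38): chars_in_quartet=1 acc=0x26 bytes_emitted=6
After char 9 ('Q'=16): chars_in_quartet=2 acc=0x990 bytes_emitted=6
Padding '==': partial quartet acc=0x990 -> emit 99; bytes_emitted=7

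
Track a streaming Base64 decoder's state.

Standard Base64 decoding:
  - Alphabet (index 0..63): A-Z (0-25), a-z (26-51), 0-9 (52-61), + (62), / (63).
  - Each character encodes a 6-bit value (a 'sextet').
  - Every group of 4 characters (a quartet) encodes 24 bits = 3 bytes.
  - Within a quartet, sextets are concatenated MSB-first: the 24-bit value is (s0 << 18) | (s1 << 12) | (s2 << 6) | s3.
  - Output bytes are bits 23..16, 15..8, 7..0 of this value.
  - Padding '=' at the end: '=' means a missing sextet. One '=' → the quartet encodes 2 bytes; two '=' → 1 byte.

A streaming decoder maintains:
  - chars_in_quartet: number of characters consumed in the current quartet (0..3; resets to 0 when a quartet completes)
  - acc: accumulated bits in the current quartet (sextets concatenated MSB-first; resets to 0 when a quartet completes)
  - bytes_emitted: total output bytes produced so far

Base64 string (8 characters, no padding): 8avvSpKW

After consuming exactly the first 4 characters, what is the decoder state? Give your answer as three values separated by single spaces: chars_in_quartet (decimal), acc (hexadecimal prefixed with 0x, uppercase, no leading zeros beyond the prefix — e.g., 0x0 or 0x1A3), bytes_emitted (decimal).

Answer: 0 0x0 3

Derivation:
After char 0 ('8'=60): chars_in_quartet=1 acc=0x3C bytes_emitted=0
After char 1 ('a'=26): chars_in_quartet=2 acc=0xF1A bytes_emitted=0
After char 2 ('v'=47): chars_in_quartet=3 acc=0x3C6AF bytes_emitted=0
After char 3 ('v'=47): chars_in_quartet=4 acc=0xF1ABEF -> emit F1 AB EF, reset; bytes_emitted=3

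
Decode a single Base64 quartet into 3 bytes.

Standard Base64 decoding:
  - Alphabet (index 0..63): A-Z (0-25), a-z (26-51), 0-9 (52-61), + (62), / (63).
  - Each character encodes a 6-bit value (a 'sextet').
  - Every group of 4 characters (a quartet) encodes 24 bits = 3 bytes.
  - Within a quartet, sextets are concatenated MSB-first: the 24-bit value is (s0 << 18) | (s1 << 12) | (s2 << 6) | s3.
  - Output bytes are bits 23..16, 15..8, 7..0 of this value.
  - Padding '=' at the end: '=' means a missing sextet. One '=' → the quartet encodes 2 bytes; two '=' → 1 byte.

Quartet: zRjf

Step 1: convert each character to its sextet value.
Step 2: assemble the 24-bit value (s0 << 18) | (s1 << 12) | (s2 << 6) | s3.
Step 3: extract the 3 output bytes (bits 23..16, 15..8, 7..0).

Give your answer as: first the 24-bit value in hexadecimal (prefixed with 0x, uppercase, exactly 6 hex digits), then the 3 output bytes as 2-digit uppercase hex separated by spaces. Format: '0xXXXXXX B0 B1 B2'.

Sextets: z=51, R=17, j=35, f=31
24-bit: (51<<18) | (17<<12) | (35<<6) | 31
      = 0xCC0000 | 0x011000 | 0x0008C0 | 0x00001F
      = 0xCD18DF
Bytes: (v>>16)&0xFF=CD, (v>>8)&0xFF=18, v&0xFF=DF

Answer: 0xCD18DF CD 18 DF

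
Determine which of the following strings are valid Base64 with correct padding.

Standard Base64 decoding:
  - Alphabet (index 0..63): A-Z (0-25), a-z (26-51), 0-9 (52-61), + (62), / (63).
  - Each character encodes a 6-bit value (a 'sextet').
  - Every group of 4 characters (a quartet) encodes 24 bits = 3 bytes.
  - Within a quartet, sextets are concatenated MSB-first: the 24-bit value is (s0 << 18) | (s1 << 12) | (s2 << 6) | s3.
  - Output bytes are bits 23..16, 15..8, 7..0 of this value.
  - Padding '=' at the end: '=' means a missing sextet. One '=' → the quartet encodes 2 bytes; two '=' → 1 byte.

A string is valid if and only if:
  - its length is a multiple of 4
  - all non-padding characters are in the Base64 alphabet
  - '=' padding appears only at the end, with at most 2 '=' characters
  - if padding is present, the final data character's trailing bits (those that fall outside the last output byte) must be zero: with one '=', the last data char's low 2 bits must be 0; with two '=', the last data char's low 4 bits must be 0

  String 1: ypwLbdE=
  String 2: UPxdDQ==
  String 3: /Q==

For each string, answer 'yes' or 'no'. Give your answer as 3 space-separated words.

Answer: yes yes yes

Derivation:
String 1: 'ypwLbdE=' → valid
String 2: 'UPxdDQ==' → valid
String 3: '/Q==' → valid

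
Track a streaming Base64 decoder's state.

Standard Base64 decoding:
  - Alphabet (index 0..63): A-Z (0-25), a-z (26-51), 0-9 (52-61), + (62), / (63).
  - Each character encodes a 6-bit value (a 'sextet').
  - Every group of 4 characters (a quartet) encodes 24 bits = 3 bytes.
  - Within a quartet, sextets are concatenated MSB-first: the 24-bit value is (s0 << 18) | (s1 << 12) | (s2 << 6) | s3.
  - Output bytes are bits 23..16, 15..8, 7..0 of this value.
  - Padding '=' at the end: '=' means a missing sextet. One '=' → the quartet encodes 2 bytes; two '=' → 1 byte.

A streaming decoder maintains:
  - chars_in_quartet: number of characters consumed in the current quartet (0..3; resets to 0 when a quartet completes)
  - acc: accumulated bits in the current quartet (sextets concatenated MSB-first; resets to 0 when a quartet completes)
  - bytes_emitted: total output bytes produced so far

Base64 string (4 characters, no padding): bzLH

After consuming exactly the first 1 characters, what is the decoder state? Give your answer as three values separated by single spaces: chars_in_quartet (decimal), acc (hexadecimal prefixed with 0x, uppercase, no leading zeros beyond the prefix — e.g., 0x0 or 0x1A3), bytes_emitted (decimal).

After char 0 ('b'=27): chars_in_quartet=1 acc=0x1B bytes_emitted=0

Answer: 1 0x1B 0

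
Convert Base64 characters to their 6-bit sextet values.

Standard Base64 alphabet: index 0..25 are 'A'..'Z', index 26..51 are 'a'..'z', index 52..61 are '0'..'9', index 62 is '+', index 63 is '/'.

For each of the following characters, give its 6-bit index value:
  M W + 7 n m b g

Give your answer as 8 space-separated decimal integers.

Answer: 12 22 62 59 39 38 27 32

Derivation:
'M': A..Z range, ord('M') − ord('A') = 12
'W': A..Z range, ord('W') − ord('A') = 22
'+': index 62
'7': 0..9 range, 52 + ord('7') − ord('0') = 59
'n': a..z range, 26 + ord('n') − ord('a') = 39
'm': a..z range, 26 + ord('m') − ord('a') = 38
'b': a..z range, 26 + ord('b') − ord('a') = 27
'g': a..z range, 26 + ord('g') − ord('a') = 32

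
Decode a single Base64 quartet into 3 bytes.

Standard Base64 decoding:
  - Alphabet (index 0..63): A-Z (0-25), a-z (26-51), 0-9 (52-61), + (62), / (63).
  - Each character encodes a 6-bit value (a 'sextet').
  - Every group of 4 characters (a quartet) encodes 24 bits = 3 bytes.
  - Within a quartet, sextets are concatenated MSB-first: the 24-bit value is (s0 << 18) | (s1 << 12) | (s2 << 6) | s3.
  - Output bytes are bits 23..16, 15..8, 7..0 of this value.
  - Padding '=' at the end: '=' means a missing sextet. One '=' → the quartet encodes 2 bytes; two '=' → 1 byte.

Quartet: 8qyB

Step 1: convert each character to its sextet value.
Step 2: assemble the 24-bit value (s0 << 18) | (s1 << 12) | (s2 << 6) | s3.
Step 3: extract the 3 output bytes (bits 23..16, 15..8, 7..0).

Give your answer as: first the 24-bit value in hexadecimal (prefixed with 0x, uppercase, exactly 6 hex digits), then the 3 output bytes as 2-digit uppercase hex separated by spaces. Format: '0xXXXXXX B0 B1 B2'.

Answer: 0xF2AC81 F2 AC 81

Derivation:
Sextets: 8=60, q=42, y=50, B=1
24-bit: (60<<18) | (42<<12) | (50<<6) | 1
      = 0xF00000 | 0x02A000 | 0x000C80 | 0x000001
      = 0xF2AC81
Bytes: (v>>16)&0xFF=F2, (v>>8)&0xFF=AC, v&0xFF=81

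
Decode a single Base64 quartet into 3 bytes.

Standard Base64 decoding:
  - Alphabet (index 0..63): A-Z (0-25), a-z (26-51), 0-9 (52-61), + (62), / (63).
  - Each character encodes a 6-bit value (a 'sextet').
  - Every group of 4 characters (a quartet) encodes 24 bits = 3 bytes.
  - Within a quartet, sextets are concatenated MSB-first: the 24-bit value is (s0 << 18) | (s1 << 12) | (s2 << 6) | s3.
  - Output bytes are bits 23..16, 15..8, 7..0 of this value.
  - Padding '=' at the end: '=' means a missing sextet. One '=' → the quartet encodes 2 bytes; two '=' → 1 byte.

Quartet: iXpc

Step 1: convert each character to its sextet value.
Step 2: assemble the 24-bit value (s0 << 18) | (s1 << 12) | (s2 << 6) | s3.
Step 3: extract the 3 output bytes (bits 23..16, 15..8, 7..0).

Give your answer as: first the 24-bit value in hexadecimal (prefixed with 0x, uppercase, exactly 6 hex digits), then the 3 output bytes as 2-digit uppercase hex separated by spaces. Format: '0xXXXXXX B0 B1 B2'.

Sextets: i=34, X=23, p=41, c=28
24-bit: (34<<18) | (23<<12) | (41<<6) | 28
      = 0x880000 | 0x017000 | 0x000A40 | 0x00001C
      = 0x897A5C
Bytes: (v>>16)&0xFF=89, (v>>8)&0xFF=7A, v&0xFF=5C

Answer: 0x897A5C 89 7A 5C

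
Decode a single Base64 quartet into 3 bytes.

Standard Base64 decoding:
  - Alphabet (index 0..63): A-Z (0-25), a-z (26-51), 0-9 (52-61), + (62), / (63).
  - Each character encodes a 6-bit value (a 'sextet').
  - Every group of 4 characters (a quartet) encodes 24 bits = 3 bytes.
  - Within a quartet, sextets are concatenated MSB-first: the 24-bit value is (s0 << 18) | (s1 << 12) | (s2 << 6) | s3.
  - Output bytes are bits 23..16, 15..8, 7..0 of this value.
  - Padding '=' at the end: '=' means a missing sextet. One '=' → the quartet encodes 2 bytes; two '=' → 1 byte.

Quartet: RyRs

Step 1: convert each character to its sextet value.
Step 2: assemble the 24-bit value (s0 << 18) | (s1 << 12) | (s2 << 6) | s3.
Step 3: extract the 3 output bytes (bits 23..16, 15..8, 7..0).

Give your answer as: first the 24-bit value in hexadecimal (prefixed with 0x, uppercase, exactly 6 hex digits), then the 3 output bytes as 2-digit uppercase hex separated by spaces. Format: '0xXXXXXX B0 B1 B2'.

Answer: 0x47246C 47 24 6C

Derivation:
Sextets: R=17, y=50, R=17, s=44
24-bit: (17<<18) | (50<<12) | (17<<6) | 44
      = 0x440000 | 0x032000 | 0x000440 | 0x00002C
      = 0x47246C
Bytes: (v>>16)&0xFF=47, (v>>8)&0xFF=24, v&0xFF=6C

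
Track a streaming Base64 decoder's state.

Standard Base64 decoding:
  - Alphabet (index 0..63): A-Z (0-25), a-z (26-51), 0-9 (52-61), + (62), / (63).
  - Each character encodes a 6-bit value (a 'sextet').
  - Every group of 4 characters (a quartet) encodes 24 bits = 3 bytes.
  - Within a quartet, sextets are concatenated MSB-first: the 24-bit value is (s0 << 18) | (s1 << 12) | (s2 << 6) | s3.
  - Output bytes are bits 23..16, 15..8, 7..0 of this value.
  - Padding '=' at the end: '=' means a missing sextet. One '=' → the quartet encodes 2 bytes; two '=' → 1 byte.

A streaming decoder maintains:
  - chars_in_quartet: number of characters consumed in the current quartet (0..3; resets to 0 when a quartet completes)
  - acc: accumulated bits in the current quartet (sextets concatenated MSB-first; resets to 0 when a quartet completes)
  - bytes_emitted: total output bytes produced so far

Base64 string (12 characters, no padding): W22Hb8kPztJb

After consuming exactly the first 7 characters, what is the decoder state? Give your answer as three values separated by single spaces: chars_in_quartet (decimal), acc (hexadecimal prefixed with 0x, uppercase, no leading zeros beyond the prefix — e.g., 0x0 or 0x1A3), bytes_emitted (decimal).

After char 0 ('W'=22): chars_in_quartet=1 acc=0x16 bytes_emitted=0
After char 1 ('2'=54): chars_in_quartet=2 acc=0x5B6 bytes_emitted=0
After char 2 ('2'=54): chars_in_quartet=3 acc=0x16DB6 bytes_emitted=0
After char 3 ('H'=7): chars_in_quartet=4 acc=0x5B6D87 -> emit 5B 6D 87, reset; bytes_emitted=3
After char 4 ('b'=27): chars_in_quartet=1 acc=0x1B bytes_emitted=3
After char 5 ('8'=60): chars_in_quartet=2 acc=0x6FC bytes_emitted=3
After char 6 ('k'=36): chars_in_quartet=3 acc=0x1BF24 bytes_emitted=3

Answer: 3 0x1BF24 3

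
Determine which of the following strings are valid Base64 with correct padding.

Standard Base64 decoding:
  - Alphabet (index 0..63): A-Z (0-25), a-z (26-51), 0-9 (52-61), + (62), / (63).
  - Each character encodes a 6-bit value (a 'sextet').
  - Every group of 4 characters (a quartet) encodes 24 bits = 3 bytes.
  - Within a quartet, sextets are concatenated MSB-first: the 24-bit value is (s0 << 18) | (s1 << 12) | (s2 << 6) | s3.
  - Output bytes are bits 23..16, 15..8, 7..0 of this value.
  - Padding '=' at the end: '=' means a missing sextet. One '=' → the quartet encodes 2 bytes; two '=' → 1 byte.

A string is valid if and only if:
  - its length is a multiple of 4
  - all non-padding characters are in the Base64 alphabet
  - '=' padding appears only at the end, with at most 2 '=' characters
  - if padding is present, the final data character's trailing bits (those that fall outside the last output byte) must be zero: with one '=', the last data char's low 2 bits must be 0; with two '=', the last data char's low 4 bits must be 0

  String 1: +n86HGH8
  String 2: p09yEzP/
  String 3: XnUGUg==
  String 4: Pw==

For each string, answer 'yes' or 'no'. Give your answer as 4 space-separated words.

Answer: yes yes yes yes

Derivation:
String 1: '+n86HGH8' → valid
String 2: 'p09yEzP/' → valid
String 3: 'XnUGUg==' → valid
String 4: 'Pw==' → valid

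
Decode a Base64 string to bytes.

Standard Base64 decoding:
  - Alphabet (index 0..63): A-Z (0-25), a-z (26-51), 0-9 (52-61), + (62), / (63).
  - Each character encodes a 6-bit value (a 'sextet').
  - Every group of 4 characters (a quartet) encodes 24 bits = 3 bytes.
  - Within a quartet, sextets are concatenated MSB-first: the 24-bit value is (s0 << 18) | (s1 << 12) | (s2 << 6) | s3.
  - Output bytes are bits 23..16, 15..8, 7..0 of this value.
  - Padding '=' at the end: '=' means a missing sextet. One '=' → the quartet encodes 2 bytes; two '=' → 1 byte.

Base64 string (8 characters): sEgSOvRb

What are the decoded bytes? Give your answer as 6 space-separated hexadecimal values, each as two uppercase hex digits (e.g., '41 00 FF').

Answer: B0 48 12 3A F4 5B

Derivation:
After char 0 ('s'=44): chars_in_quartet=1 acc=0x2C bytes_emitted=0
After char 1 ('E'=4): chars_in_quartet=2 acc=0xB04 bytes_emitted=0
After char 2 ('g'=32): chars_in_quartet=3 acc=0x2C120 bytes_emitted=0
After char 3 ('S'=18): chars_in_quartet=4 acc=0xB04812 -> emit B0 48 12, reset; bytes_emitted=3
After char 4 ('O'=14): chars_in_quartet=1 acc=0xE bytes_emitted=3
After char 5 ('v'=47): chars_in_quartet=2 acc=0x3AF bytes_emitted=3
After char 6 ('R'=17): chars_in_quartet=3 acc=0xEBD1 bytes_emitted=3
After char 7 ('b'=27): chars_in_quartet=4 acc=0x3AF45B -> emit 3A F4 5B, reset; bytes_emitted=6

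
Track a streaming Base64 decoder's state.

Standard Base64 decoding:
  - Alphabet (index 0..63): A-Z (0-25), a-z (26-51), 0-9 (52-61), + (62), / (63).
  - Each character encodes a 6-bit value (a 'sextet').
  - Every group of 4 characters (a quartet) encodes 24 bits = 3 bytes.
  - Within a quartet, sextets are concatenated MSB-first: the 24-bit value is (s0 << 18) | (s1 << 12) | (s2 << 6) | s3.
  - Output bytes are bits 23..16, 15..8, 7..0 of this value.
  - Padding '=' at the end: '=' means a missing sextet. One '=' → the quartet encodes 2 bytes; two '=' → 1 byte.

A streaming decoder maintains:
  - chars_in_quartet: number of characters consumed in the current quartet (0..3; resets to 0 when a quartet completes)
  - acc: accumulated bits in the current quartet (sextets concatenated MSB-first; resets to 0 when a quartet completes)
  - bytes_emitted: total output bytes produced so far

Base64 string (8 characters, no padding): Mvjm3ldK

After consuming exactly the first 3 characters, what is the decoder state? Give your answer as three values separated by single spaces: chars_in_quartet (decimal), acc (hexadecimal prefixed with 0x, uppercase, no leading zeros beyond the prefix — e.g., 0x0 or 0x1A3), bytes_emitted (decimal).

Answer: 3 0xCBE3 0

Derivation:
After char 0 ('M'=12): chars_in_quartet=1 acc=0xC bytes_emitted=0
After char 1 ('v'=47): chars_in_quartet=2 acc=0x32F bytes_emitted=0
After char 2 ('j'=35): chars_in_quartet=3 acc=0xCBE3 bytes_emitted=0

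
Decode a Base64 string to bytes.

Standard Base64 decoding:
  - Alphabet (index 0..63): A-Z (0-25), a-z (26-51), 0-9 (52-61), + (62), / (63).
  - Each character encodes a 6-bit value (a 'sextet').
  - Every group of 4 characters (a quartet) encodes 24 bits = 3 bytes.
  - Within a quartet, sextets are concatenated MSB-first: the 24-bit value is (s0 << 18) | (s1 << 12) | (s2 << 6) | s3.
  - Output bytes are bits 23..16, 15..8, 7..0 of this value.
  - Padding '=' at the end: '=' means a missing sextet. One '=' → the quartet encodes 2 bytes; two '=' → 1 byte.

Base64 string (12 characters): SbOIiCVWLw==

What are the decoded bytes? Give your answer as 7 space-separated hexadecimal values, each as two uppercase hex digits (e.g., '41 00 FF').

After char 0 ('S'=18): chars_in_quartet=1 acc=0x12 bytes_emitted=0
After char 1 ('b'=27): chars_in_quartet=2 acc=0x49B bytes_emitted=0
After char 2 ('O'=14): chars_in_quartet=3 acc=0x126CE bytes_emitted=0
After char 3 ('I'=8): chars_in_quartet=4 acc=0x49B388 -> emit 49 B3 88, reset; bytes_emitted=3
After char 4 ('i'=34): chars_in_quartet=1 acc=0x22 bytes_emitted=3
After char 5 ('C'=2): chars_in_quartet=2 acc=0x882 bytes_emitted=3
After char 6 ('V'=21): chars_in_quartet=3 acc=0x22095 bytes_emitted=3
After char 7 ('W'=22): chars_in_quartet=4 acc=0x882556 -> emit 88 25 56, reset; bytes_emitted=6
After char 8 ('L'=11): chars_in_quartet=1 acc=0xB bytes_emitted=6
After char 9 ('w'=48): chars_in_quartet=2 acc=0x2F0 bytes_emitted=6
Padding '==': partial quartet acc=0x2F0 -> emit 2F; bytes_emitted=7

Answer: 49 B3 88 88 25 56 2F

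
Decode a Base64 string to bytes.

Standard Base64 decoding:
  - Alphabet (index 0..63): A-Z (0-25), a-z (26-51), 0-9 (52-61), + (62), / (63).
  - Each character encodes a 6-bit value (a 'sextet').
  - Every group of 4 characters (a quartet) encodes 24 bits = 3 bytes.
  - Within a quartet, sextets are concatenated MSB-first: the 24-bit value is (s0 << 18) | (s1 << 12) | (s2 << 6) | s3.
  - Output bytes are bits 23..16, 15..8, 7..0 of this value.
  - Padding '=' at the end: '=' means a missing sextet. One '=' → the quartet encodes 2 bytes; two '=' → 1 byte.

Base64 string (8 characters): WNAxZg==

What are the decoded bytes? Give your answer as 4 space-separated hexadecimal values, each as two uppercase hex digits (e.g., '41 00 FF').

Answer: 58 D0 31 66

Derivation:
After char 0 ('W'=22): chars_in_quartet=1 acc=0x16 bytes_emitted=0
After char 1 ('N'=13): chars_in_quartet=2 acc=0x58D bytes_emitted=0
After char 2 ('A'=0): chars_in_quartet=3 acc=0x16340 bytes_emitted=0
After char 3 ('x'=49): chars_in_quartet=4 acc=0x58D031 -> emit 58 D0 31, reset; bytes_emitted=3
After char 4 ('Z'=25): chars_in_quartet=1 acc=0x19 bytes_emitted=3
After char 5 ('g'=32): chars_in_quartet=2 acc=0x660 bytes_emitted=3
Padding '==': partial quartet acc=0x660 -> emit 66; bytes_emitted=4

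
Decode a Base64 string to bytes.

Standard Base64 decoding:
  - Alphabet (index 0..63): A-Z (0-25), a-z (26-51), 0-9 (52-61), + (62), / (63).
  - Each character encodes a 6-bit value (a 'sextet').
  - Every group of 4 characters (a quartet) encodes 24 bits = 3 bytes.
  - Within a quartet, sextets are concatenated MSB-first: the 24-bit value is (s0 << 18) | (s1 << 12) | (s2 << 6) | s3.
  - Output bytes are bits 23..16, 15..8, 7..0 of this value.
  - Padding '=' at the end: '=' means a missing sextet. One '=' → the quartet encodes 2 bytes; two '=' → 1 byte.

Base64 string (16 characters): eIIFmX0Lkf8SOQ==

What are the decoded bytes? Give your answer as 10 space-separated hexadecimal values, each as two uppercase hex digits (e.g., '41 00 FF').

Answer: 78 82 05 99 7D 0B 91 FF 12 39

Derivation:
After char 0 ('e'=30): chars_in_quartet=1 acc=0x1E bytes_emitted=0
After char 1 ('I'=8): chars_in_quartet=2 acc=0x788 bytes_emitted=0
After char 2 ('I'=8): chars_in_quartet=3 acc=0x1E208 bytes_emitted=0
After char 3 ('F'=5): chars_in_quartet=4 acc=0x788205 -> emit 78 82 05, reset; bytes_emitted=3
After char 4 ('m'=38): chars_in_quartet=1 acc=0x26 bytes_emitted=3
After char 5 ('X'=23): chars_in_quartet=2 acc=0x997 bytes_emitted=3
After char 6 ('0'=52): chars_in_quartet=3 acc=0x265F4 bytes_emitted=3
After char 7 ('L'=11): chars_in_quartet=4 acc=0x997D0B -> emit 99 7D 0B, reset; bytes_emitted=6
After char 8 ('k'=36): chars_in_quartet=1 acc=0x24 bytes_emitted=6
After char 9 ('f'=31): chars_in_quartet=2 acc=0x91F bytes_emitted=6
After char 10 ('8'=60): chars_in_quartet=3 acc=0x247FC bytes_emitted=6
After char 11 ('S'=18): chars_in_quartet=4 acc=0x91FF12 -> emit 91 FF 12, reset; bytes_emitted=9
After char 12 ('O'=14): chars_in_quartet=1 acc=0xE bytes_emitted=9
After char 13 ('Q'=16): chars_in_quartet=2 acc=0x390 bytes_emitted=9
Padding '==': partial quartet acc=0x390 -> emit 39; bytes_emitted=10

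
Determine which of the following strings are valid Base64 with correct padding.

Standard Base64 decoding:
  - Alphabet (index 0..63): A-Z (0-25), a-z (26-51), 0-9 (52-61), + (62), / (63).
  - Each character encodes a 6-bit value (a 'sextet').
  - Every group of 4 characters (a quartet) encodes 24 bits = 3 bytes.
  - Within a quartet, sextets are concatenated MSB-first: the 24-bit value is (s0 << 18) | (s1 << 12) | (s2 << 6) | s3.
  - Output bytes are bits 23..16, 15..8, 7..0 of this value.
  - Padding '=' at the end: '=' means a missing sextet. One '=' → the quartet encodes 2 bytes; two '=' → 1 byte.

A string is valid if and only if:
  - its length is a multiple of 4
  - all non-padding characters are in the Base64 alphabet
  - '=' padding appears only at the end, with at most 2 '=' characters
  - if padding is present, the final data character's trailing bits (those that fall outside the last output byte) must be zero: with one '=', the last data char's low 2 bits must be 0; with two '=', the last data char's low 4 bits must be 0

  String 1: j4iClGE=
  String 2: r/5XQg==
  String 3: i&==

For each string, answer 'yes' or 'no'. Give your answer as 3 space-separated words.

Answer: yes yes no

Derivation:
String 1: 'j4iClGE=' → valid
String 2: 'r/5XQg==' → valid
String 3: 'i&==' → invalid (bad char(s): ['&'])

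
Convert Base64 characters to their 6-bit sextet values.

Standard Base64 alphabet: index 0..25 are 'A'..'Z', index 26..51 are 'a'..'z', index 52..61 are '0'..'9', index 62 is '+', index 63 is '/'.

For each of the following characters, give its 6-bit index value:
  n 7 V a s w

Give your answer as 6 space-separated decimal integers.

'n': a..z range, 26 + ord('n') − ord('a') = 39
'7': 0..9 range, 52 + ord('7') − ord('0') = 59
'V': A..Z range, ord('V') − ord('A') = 21
'a': a..z range, 26 + ord('a') − ord('a') = 26
's': a..z range, 26 + ord('s') − ord('a') = 44
'w': a..z range, 26 + ord('w') − ord('a') = 48

Answer: 39 59 21 26 44 48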